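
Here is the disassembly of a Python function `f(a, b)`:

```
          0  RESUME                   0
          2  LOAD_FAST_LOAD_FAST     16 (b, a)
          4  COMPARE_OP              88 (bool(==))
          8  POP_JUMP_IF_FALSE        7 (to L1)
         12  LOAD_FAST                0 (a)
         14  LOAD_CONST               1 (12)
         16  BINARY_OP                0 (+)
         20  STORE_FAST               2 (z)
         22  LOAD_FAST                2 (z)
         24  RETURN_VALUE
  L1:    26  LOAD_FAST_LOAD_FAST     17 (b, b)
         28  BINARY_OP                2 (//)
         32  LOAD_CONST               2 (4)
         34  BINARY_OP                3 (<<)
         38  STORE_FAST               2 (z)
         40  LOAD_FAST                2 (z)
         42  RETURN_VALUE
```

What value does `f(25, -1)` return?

16

LOAD_FAST_LOAD_FAST b,a → push -1,25. Stack: [-1, 25]
COMPARE_OP bool(==) → -1 vs 25 = False. Stack: [False]
POP_JUMP_IF_FALSE → pop False; jump. Stack: []
LOAD_FAST_LOAD_FAST b,b → push -1,-1. Stack: [-1, -1]
BINARY_OP // → -1 // -1 = 1. Stack: [1]
LOAD_CONST → push 4. Stack: [1, 4]
BINARY_OP << → 1 << 4 = 16. Stack: [16]
STORE_FAST z → z=16. Stack: []
LOAD_FAST z → push 16. Stack: [16]
RETURN_VALUE → return 16.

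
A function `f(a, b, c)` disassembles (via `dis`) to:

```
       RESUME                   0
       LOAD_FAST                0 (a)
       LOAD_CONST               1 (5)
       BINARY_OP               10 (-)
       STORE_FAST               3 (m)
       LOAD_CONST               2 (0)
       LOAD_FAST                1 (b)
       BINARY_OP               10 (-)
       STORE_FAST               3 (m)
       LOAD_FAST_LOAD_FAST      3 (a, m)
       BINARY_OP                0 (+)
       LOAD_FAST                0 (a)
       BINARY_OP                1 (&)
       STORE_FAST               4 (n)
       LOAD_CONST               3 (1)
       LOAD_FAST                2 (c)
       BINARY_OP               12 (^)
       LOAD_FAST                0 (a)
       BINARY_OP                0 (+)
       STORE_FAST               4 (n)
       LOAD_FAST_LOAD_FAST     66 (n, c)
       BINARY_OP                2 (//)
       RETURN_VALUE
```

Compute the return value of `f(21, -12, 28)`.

LOAD_FAST a → push 21. Stack: [21]
LOAD_CONST → push 5. Stack: [21, 5]
BINARY_OP - → 21 - 5 = 16. Stack: [16]
STORE_FAST m → m=16. Stack: []
LOAD_CONST → push 0. Stack: [0]
LOAD_FAST b → push -12. Stack: [0, -12]
BINARY_OP - → 0 - -12 = 12. Stack: [12]
STORE_FAST m → m=12. Stack: []
LOAD_FAST_LOAD_FAST a,m → push 21,12. Stack: [21, 12]
BINARY_OP + → 21 + 12 = 33. Stack: [33]
LOAD_FAST a → push 21. Stack: [33, 21]
BINARY_OP & → 33 & 21 = 1. Stack: [1]
STORE_FAST n → n=1. Stack: []
LOAD_CONST → push 1. Stack: [1]
LOAD_FAST c → push 28. Stack: [1, 28]
BINARY_OP ^ → 1 ^ 28 = 29. Stack: [29]
LOAD_FAST a → push 21. Stack: [29, 21]
BINARY_OP + → 29 + 21 = 50. Stack: [50]
STORE_FAST n → n=50. Stack: []
LOAD_FAST_LOAD_FAST n,c → push 50,28. Stack: [50, 28]
BINARY_OP // → 50 // 28 = 1. Stack: [1]
RETURN_VALUE → return 1.

1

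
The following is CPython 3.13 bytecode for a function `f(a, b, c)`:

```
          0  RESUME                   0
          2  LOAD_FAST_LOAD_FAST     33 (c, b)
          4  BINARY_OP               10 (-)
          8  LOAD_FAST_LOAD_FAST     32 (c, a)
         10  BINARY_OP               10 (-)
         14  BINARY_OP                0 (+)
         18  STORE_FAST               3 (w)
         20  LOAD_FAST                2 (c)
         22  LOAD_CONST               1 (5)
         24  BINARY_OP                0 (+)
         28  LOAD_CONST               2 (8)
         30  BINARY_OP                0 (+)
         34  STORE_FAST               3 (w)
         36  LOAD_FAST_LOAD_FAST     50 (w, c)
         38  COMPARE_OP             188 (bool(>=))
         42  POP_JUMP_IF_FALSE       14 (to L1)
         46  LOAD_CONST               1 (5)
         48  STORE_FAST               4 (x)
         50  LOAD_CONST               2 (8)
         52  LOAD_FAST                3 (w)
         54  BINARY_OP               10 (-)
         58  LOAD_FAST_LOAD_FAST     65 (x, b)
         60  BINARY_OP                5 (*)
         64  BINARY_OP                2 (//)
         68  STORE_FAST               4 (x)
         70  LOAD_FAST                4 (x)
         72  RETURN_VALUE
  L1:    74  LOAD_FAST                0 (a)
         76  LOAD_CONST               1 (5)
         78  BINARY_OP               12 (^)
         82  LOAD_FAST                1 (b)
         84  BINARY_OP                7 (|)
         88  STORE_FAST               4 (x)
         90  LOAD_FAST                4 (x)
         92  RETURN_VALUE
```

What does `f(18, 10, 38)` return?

LOAD_FAST_LOAD_FAST c,b → push 38,10. Stack: [38, 10]
BINARY_OP - → 38 - 10 = 28. Stack: [28]
LOAD_FAST_LOAD_FAST c,a → push 38,18. Stack: [28, 38, 18]
BINARY_OP - → 38 - 18 = 20. Stack: [28, 20]
BINARY_OP + → 28 + 20 = 48. Stack: [48]
STORE_FAST w → w=48. Stack: []
LOAD_FAST c → push 38. Stack: [38]
LOAD_CONST → push 5. Stack: [38, 5]
BINARY_OP + → 38 + 5 = 43. Stack: [43]
LOAD_CONST → push 8. Stack: [43, 8]
BINARY_OP + → 43 + 8 = 51. Stack: [51]
STORE_FAST w → w=51. Stack: []
LOAD_FAST_LOAD_FAST w,c → push 51,38. Stack: [51, 38]
COMPARE_OP bool(>=) → 51 vs 38 = True. Stack: [True]
POP_JUMP_IF_FALSE → pop True; no jump. Stack: []
LOAD_CONST → push 5. Stack: [5]
STORE_FAST x → x=5. Stack: []
LOAD_CONST → push 8. Stack: [8]
LOAD_FAST w → push 51. Stack: [8, 51]
BINARY_OP - → 8 - 51 = -43. Stack: [-43]
LOAD_FAST_LOAD_FAST x,b → push 5,10. Stack: [-43, 5, 10]
BINARY_OP * → 5 * 10 = 50. Stack: [-43, 50]
BINARY_OP // → -43 // 50 = -1. Stack: [-1]
STORE_FAST x → x=-1. Stack: []
LOAD_FAST x → push -1. Stack: [-1]
RETURN_VALUE → return -1.

-1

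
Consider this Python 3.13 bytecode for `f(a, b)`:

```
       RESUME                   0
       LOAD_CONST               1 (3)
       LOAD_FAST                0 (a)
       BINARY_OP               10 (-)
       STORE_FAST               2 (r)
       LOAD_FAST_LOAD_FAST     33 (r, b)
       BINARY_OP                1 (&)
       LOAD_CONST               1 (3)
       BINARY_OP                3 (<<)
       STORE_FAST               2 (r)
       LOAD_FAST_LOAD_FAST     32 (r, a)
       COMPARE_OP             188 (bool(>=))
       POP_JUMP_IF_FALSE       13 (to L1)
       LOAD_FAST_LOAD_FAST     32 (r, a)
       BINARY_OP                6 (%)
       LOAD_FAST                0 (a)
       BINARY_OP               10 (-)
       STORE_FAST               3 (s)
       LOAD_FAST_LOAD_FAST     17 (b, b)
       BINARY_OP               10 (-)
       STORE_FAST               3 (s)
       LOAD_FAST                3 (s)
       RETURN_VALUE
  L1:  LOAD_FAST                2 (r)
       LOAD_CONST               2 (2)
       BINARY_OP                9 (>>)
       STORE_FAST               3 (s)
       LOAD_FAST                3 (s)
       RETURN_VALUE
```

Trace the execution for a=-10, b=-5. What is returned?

0

LOAD_CONST → push 3. Stack: [3]
LOAD_FAST a → push -10. Stack: [3, -10]
BINARY_OP - → 3 - -10 = 13. Stack: [13]
STORE_FAST r → r=13. Stack: []
LOAD_FAST_LOAD_FAST r,b → push 13,-5. Stack: [13, -5]
BINARY_OP & → 13 & -5 = 9. Stack: [9]
LOAD_CONST → push 3. Stack: [9, 3]
BINARY_OP << → 9 << 3 = 72. Stack: [72]
STORE_FAST r → r=72. Stack: []
LOAD_FAST_LOAD_FAST r,a → push 72,-10. Stack: [72, -10]
COMPARE_OP bool(>=) → 72 vs -10 = True. Stack: [True]
POP_JUMP_IF_FALSE → pop True; no jump. Stack: []
LOAD_FAST_LOAD_FAST r,a → push 72,-10. Stack: [72, -10]
BINARY_OP % → 72 % -10 = -8. Stack: [-8]
LOAD_FAST a → push -10. Stack: [-8, -10]
BINARY_OP - → -8 - -10 = 2. Stack: [2]
STORE_FAST s → s=2. Stack: []
LOAD_FAST_LOAD_FAST b,b → push -5,-5. Stack: [-5, -5]
BINARY_OP - → -5 - -5 = 0. Stack: [0]
STORE_FAST s → s=0. Stack: []
LOAD_FAST s → push 0. Stack: [0]
RETURN_VALUE → return 0.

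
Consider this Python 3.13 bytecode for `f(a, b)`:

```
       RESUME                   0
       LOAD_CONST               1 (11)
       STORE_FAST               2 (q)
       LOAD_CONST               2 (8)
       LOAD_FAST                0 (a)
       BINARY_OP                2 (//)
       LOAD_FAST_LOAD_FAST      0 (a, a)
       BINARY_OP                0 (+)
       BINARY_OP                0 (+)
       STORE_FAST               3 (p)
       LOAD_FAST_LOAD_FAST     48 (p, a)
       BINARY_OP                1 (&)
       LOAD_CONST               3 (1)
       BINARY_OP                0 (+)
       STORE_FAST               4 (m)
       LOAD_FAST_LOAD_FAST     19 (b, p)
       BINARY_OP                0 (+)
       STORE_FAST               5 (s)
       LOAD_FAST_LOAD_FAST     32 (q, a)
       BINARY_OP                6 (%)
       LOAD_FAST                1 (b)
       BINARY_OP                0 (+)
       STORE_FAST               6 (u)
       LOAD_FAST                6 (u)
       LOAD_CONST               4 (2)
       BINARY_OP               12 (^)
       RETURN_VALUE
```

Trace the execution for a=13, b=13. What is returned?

26

LOAD_CONST → push 11. Stack: [11]
STORE_FAST q → q=11. Stack: []
LOAD_CONST → push 8. Stack: [8]
LOAD_FAST a → push 13. Stack: [8, 13]
BINARY_OP // → 8 // 13 = 0. Stack: [0]
LOAD_FAST_LOAD_FAST a,a → push 13,13. Stack: [0, 13, 13]
BINARY_OP + → 13 + 13 = 26. Stack: [0, 26]
BINARY_OP + → 0 + 26 = 26. Stack: [26]
STORE_FAST p → p=26. Stack: []
LOAD_FAST_LOAD_FAST p,a → push 26,13. Stack: [26, 13]
BINARY_OP & → 26 & 13 = 8. Stack: [8]
LOAD_CONST → push 1. Stack: [8, 1]
BINARY_OP + → 8 + 1 = 9. Stack: [9]
STORE_FAST m → m=9. Stack: []
LOAD_FAST_LOAD_FAST b,p → push 13,26. Stack: [13, 26]
BINARY_OP + → 13 + 26 = 39. Stack: [39]
STORE_FAST s → s=39. Stack: []
LOAD_FAST_LOAD_FAST q,a → push 11,13. Stack: [11, 13]
BINARY_OP % → 11 % 13 = 11. Stack: [11]
LOAD_FAST b → push 13. Stack: [11, 13]
BINARY_OP + → 11 + 13 = 24. Stack: [24]
STORE_FAST u → u=24. Stack: []
LOAD_FAST u → push 24. Stack: [24]
LOAD_CONST → push 2. Stack: [24, 2]
BINARY_OP ^ → 24 ^ 2 = 26. Stack: [26]
RETURN_VALUE → return 26.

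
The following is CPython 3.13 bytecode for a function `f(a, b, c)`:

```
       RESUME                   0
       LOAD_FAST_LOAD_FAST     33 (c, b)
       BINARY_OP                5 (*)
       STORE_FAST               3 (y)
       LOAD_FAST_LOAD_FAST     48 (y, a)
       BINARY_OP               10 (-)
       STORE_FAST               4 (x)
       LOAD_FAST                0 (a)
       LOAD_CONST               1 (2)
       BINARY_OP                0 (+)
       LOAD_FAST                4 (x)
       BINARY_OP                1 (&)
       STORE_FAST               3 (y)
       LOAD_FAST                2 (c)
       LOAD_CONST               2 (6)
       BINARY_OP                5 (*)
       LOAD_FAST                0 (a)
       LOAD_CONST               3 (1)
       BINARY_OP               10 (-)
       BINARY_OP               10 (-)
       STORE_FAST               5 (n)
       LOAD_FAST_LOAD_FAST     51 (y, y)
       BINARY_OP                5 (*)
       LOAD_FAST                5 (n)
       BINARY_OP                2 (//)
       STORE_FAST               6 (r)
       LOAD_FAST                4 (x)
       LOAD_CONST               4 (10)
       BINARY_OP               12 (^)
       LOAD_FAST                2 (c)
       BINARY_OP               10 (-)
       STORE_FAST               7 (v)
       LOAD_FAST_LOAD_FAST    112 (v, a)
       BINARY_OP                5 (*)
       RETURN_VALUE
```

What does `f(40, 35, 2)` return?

720

LOAD_FAST_LOAD_FAST c,b → push 2,35. Stack: [2, 35]
BINARY_OP * → 2 * 35 = 70. Stack: [70]
STORE_FAST y → y=70. Stack: []
LOAD_FAST_LOAD_FAST y,a → push 70,40. Stack: [70, 40]
BINARY_OP - → 70 - 40 = 30. Stack: [30]
STORE_FAST x → x=30. Stack: []
LOAD_FAST a → push 40. Stack: [40]
LOAD_CONST → push 2. Stack: [40, 2]
BINARY_OP + → 40 + 2 = 42. Stack: [42]
LOAD_FAST x → push 30. Stack: [42, 30]
BINARY_OP & → 42 & 30 = 10. Stack: [10]
STORE_FAST y → y=10. Stack: []
LOAD_FAST c → push 2. Stack: [2]
LOAD_CONST → push 6. Stack: [2, 6]
BINARY_OP * → 2 * 6 = 12. Stack: [12]
LOAD_FAST a → push 40. Stack: [12, 40]
LOAD_CONST → push 1. Stack: [12, 40, 1]
BINARY_OP - → 40 - 1 = 39. Stack: [12, 39]
BINARY_OP - → 12 - 39 = -27. Stack: [-27]
STORE_FAST n → n=-27. Stack: []
LOAD_FAST_LOAD_FAST y,y → push 10,10. Stack: [10, 10]
BINARY_OP * → 10 * 10 = 100. Stack: [100]
LOAD_FAST n → push -27. Stack: [100, -27]
BINARY_OP // → 100 // -27 = -4. Stack: [-4]
STORE_FAST r → r=-4. Stack: []
LOAD_FAST x → push 30. Stack: [30]
LOAD_CONST → push 10. Stack: [30, 10]
BINARY_OP ^ → 30 ^ 10 = 20. Stack: [20]
LOAD_FAST c → push 2. Stack: [20, 2]
BINARY_OP - → 20 - 2 = 18. Stack: [18]
STORE_FAST v → v=18. Stack: []
LOAD_FAST_LOAD_FAST v,a → push 18,40. Stack: [18, 40]
BINARY_OP * → 18 * 40 = 720. Stack: [720]
RETURN_VALUE → return 720.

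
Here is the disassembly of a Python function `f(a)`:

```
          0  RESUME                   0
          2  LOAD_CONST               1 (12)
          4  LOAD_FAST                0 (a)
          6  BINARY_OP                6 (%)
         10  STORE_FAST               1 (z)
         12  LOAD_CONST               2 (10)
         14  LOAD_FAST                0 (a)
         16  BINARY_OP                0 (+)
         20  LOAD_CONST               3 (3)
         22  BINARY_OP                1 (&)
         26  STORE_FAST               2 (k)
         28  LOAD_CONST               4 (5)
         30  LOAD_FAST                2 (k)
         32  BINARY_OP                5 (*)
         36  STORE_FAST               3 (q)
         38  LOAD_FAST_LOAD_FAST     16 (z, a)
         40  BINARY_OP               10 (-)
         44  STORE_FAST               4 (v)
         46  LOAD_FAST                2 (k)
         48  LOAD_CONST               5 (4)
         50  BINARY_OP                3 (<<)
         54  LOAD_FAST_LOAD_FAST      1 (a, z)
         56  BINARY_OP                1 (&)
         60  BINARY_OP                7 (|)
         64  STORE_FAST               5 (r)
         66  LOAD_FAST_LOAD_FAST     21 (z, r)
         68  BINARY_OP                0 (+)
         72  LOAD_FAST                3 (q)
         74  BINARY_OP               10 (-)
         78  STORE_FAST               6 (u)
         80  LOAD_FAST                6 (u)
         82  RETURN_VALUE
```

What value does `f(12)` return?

LOAD_CONST → push 12. Stack: [12]
LOAD_FAST a → push 12. Stack: [12, 12]
BINARY_OP % → 12 % 12 = 0. Stack: [0]
STORE_FAST z → z=0. Stack: []
LOAD_CONST → push 10. Stack: [10]
LOAD_FAST a → push 12. Stack: [10, 12]
BINARY_OP + → 10 + 12 = 22. Stack: [22]
LOAD_CONST → push 3. Stack: [22, 3]
BINARY_OP & → 22 & 3 = 2. Stack: [2]
STORE_FAST k → k=2. Stack: []
LOAD_CONST → push 5. Stack: [5]
LOAD_FAST k → push 2. Stack: [5, 2]
BINARY_OP * → 5 * 2 = 10. Stack: [10]
STORE_FAST q → q=10. Stack: []
LOAD_FAST_LOAD_FAST z,a → push 0,12. Stack: [0, 12]
BINARY_OP - → 0 - 12 = -12. Stack: [-12]
STORE_FAST v → v=-12. Stack: []
LOAD_FAST k → push 2. Stack: [2]
LOAD_CONST → push 4. Stack: [2, 4]
BINARY_OP << → 2 << 4 = 32. Stack: [32]
LOAD_FAST_LOAD_FAST a,z → push 12,0. Stack: [32, 12, 0]
BINARY_OP & → 12 & 0 = 0. Stack: [32, 0]
BINARY_OP | → 32 | 0 = 32. Stack: [32]
STORE_FAST r → r=32. Stack: []
LOAD_FAST_LOAD_FAST z,r → push 0,32. Stack: [0, 32]
BINARY_OP + → 0 + 32 = 32. Stack: [32]
LOAD_FAST q → push 10. Stack: [32, 10]
BINARY_OP - → 32 - 10 = 22. Stack: [22]
STORE_FAST u → u=22. Stack: []
LOAD_FAST u → push 22. Stack: [22]
RETURN_VALUE → return 22.

22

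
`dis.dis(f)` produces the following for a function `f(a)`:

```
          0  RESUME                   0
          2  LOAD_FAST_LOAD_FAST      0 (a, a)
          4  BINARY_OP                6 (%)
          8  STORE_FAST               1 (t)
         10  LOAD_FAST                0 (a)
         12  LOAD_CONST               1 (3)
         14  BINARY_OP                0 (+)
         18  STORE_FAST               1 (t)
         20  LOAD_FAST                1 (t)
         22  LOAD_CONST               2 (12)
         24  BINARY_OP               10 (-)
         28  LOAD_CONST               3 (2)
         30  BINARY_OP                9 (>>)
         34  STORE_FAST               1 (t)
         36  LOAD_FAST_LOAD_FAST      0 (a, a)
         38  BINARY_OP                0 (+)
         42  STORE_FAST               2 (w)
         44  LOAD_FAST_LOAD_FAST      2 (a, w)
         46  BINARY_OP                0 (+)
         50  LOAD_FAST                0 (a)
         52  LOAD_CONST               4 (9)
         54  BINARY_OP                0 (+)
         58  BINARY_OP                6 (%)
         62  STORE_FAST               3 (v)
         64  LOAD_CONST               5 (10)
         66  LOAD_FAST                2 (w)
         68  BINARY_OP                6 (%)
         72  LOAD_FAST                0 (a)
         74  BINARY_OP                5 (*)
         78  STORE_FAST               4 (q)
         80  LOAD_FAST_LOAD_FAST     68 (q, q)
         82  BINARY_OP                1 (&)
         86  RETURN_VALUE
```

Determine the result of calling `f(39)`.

390

LOAD_FAST_LOAD_FAST a,a → push 39,39. Stack: [39, 39]
BINARY_OP % → 39 % 39 = 0. Stack: [0]
STORE_FAST t → t=0. Stack: []
LOAD_FAST a → push 39. Stack: [39]
LOAD_CONST → push 3. Stack: [39, 3]
BINARY_OP + → 39 + 3 = 42. Stack: [42]
STORE_FAST t → t=42. Stack: []
LOAD_FAST t → push 42. Stack: [42]
LOAD_CONST → push 12. Stack: [42, 12]
BINARY_OP - → 42 - 12 = 30. Stack: [30]
LOAD_CONST → push 2. Stack: [30, 2]
BINARY_OP >> → 30 >> 2 = 7. Stack: [7]
STORE_FAST t → t=7. Stack: []
LOAD_FAST_LOAD_FAST a,a → push 39,39. Stack: [39, 39]
BINARY_OP + → 39 + 39 = 78. Stack: [78]
STORE_FAST w → w=78. Stack: []
LOAD_FAST_LOAD_FAST a,w → push 39,78. Stack: [39, 78]
BINARY_OP + → 39 + 78 = 117. Stack: [117]
LOAD_FAST a → push 39. Stack: [117, 39]
LOAD_CONST → push 9. Stack: [117, 39, 9]
BINARY_OP + → 39 + 9 = 48. Stack: [117, 48]
BINARY_OP % → 117 % 48 = 21. Stack: [21]
STORE_FAST v → v=21. Stack: []
LOAD_CONST → push 10. Stack: [10]
LOAD_FAST w → push 78. Stack: [10, 78]
BINARY_OP % → 10 % 78 = 10. Stack: [10]
LOAD_FAST a → push 39. Stack: [10, 39]
BINARY_OP * → 10 * 39 = 390. Stack: [390]
STORE_FAST q → q=390. Stack: []
LOAD_FAST_LOAD_FAST q,q → push 390,390. Stack: [390, 390]
BINARY_OP & → 390 & 390 = 390. Stack: [390]
RETURN_VALUE → return 390.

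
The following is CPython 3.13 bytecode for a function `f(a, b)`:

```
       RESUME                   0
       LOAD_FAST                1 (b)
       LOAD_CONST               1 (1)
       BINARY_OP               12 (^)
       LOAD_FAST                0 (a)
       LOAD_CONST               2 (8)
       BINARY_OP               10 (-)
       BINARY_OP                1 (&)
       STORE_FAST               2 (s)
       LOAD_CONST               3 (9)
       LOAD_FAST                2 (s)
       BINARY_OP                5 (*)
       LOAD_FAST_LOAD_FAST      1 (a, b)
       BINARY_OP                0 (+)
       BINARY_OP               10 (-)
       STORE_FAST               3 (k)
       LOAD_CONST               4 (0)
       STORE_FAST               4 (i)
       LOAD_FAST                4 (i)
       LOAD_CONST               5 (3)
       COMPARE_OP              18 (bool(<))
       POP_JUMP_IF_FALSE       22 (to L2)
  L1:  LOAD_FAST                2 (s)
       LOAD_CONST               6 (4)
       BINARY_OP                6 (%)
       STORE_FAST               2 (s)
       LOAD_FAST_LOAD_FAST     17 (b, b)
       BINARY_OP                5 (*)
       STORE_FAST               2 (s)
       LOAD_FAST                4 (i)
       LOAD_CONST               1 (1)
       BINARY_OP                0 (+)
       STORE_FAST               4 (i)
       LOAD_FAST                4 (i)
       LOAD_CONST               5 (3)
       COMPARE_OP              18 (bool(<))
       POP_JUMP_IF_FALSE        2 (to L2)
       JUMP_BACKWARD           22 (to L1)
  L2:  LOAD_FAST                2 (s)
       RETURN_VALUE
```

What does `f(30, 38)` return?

LOAD_FAST b → push 38
LOAD_CONST → push 1
BINARY_OP ^ → 38 ^ 1 = 39
LOAD_FAST a → push 30
LOAD_CONST → push 8
BINARY_OP - → 30 - 8 = 22
BINARY_OP & → 39 & 22 = 6
STORE_FAST s → s=6
LOAD_CONST → push 9
LOAD_FAST s → push 6
BINARY_OP * → 9 * 6 = 54
LOAD_FAST_LOAD_FAST a,b → push 30,38
BINARY_OP + → 30 + 38 = 68
BINARY_OP - → 54 - 68 = -14
STORE_FAST k → k=-14
LOAD_CONST → push 0
STORE_FAST i → i=0
LOAD_FAST i → push 0
LOAD_CONST → push 3
COMPARE_OP bool(<) → 0 vs 3 = True
POP_JUMP_IF_FALSE → pop True; no jump
LOAD_FAST s → push 6
LOAD_CONST → push 4
BINARY_OP % → 6 % 4 = 2
STORE_FAST s → s=2
LOAD_FAST_LOAD_FAST b,b → push 38,38
BINARY_OP * → 38 * 38 = 1444
STORE_FAST s → s=1444
LOAD_FAST i → push 0
LOAD_CONST → push 1
BINARY_OP + → 0 + 1 = 1
STORE_FAST i → i=1
LOAD_FAST i → push 1
LOAD_CONST → push 3
COMPARE_OP bool(<) → 1 vs 3 = True
POP_JUMP_IF_FALSE → pop True; no jump
LOAD_FAST s → push 1444
LOAD_CONST → push 4
BINARY_OP % → 1444 % 4 = 0
STORE_FAST s → s=0
LOAD_FAST_LOAD_FAST b,b → push 38,38
BINARY_OP * → 38 * 38 = 1444
STORE_FAST s → s=1444
LOAD_FAST i → push 1
LOAD_CONST → push 1
BINARY_OP + → 1 + 1 = 2
STORE_FAST i → i=2
LOAD_FAST i → push 2
LOAD_CONST → push 3
COMPARE_OP bool(<) → 2 vs 3 = True
POP_JUMP_IF_FALSE → pop True; no jump
LOAD_FAST s → push 1444
LOAD_CONST → push 4
BINARY_OP % → 1444 % 4 = 0
STORE_FAST s → s=0
LOAD_FAST_LOAD_FAST b,b → push 38,38
BINARY_OP * → 38 * 38 = 1444
STORE_FAST s → s=1444
LOAD_FAST i → push 2
LOAD_CONST → push 1
BINARY_OP + → 2 + 1 = 3
STORE_FAST i → i=3
LOAD_FAST i → push 3
LOAD_CONST → push 3
COMPARE_OP bool(<) → 3 vs 3 = False
POP_JUMP_IF_FALSE → pop False; jump
LOAD_FAST s → push 1444
RETURN_VALUE → return 1444.

1444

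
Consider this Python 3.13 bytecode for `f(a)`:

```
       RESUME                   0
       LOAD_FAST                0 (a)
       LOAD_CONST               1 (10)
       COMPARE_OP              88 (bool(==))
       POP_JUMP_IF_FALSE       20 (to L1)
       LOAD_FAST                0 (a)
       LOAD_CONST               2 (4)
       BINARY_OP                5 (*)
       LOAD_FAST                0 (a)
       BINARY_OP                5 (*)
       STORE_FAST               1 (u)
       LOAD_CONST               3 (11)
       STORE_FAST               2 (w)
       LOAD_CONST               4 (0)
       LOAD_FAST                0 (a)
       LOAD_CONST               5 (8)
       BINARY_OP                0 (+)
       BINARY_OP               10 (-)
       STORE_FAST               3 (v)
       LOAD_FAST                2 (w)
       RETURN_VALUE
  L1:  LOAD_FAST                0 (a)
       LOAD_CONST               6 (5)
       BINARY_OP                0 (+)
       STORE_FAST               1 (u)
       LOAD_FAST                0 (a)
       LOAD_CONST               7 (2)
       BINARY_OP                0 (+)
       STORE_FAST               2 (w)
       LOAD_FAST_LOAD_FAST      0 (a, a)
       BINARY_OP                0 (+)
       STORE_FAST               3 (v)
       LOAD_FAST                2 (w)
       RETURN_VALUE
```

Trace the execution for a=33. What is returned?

35

LOAD_FAST a → push 33. Stack: [33]
LOAD_CONST → push 10. Stack: [33, 10]
COMPARE_OP bool(==) → 33 vs 10 = False. Stack: [False]
POP_JUMP_IF_FALSE → pop False; jump. Stack: []
LOAD_FAST a → push 33. Stack: [33]
LOAD_CONST → push 5. Stack: [33, 5]
BINARY_OP + → 33 + 5 = 38. Stack: [38]
STORE_FAST u → u=38. Stack: []
LOAD_FAST a → push 33. Stack: [33]
LOAD_CONST → push 2. Stack: [33, 2]
BINARY_OP + → 33 + 2 = 35. Stack: [35]
STORE_FAST w → w=35. Stack: []
LOAD_FAST_LOAD_FAST a,a → push 33,33. Stack: [33, 33]
BINARY_OP + → 33 + 33 = 66. Stack: [66]
STORE_FAST v → v=66. Stack: []
LOAD_FAST w → push 35. Stack: [35]
RETURN_VALUE → return 35.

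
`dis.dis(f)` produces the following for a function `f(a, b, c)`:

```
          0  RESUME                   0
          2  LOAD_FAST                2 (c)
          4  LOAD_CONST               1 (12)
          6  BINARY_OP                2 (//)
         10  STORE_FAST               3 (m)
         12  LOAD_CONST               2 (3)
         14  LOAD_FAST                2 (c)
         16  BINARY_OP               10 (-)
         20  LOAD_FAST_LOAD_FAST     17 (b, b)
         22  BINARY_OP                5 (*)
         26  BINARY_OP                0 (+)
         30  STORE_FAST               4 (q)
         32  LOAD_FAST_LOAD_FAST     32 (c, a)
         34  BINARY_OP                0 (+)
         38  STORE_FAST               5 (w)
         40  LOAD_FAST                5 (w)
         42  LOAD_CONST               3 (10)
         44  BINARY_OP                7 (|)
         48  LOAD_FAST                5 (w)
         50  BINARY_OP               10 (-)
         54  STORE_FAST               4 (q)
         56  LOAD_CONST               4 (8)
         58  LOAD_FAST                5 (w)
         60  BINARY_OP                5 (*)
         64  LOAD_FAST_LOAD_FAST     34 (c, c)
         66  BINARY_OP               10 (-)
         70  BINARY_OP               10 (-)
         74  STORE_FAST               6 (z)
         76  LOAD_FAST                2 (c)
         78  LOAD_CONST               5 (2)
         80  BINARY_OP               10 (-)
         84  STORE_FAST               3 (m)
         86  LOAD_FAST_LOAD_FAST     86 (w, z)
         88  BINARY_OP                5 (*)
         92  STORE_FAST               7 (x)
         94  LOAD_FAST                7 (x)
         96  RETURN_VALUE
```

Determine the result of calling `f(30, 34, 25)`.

LOAD_FAST c → push 25. Stack: [25]
LOAD_CONST → push 12. Stack: [25, 12]
BINARY_OP // → 25 // 12 = 2. Stack: [2]
STORE_FAST m → m=2. Stack: []
LOAD_CONST → push 3. Stack: [3]
LOAD_FAST c → push 25. Stack: [3, 25]
BINARY_OP - → 3 - 25 = -22. Stack: [-22]
LOAD_FAST_LOAD_FAST b,b → push 34,34. Stack: [-22, 34, 34]
BINARY_OP * → 34 * 34 = 1156. Stack: [-22, 1156]
BINARY_OP + → -22 + 1156 = 1134. Stack: [1134]
STORE_FAST q → q=1134. Stack: []
LOAD_FAST_LOAD_FAST c,a → push 25,30. Stack: [25, 30]
BINARY_OP + → 25 + 30 = 55. Stack: [55]
STORE_FAST w → w=55. Stack: []
LOAD_FAST w → push 55. Stack: [55]
LOAD_CONST → push 10. Stack: [55, 10]
BINARY_OP | → 55 | 10 = 63. Stack: [63]
LOAD_FAST w → push 55. Stack: [63, 55]
BINARY_OP - → 63 - 55 = 8. Stack: [8]
STORE_FAST q → q=8. Stack: []
LOAD_CONST → push 8. Stack: [8]
LOAD_FAST w → push 55. Stack: [8, 55]
BINARY_OP * → 8 * 55 = 440. Stack: [440]
LOAD_FAST_LOAD_FAST c,c → push 25,25. Stack: [440, 25, 25]
BINARY_OP - → 25 - 25 = 0. Stack: [440, 0]
BINARY_OP - → 440 - 0 = 440. Stack: [440]
STORE_FAST z → z=440. Stack: []
LOAD_FAST c → push 25. Stack: [25]
LOAD_CONST → push 2. Stack: [25, 2]
BINARY_OP - → 25 - 2 = 23. Stack: [23]
STORE_FAST m → m=23. Stack: []
LOAD_FAST_LOAD_FAST w,z → push 55,440. Stack: [55, 440]
BINARY_OP * → 55 * 440 = 24200. Stack: [24200]
STORE_FAST x → x=24200. Stack: []
LOAD_FAST x → push 24200. Stack: [24200]
RETURN_VALUE → return 24200.

24200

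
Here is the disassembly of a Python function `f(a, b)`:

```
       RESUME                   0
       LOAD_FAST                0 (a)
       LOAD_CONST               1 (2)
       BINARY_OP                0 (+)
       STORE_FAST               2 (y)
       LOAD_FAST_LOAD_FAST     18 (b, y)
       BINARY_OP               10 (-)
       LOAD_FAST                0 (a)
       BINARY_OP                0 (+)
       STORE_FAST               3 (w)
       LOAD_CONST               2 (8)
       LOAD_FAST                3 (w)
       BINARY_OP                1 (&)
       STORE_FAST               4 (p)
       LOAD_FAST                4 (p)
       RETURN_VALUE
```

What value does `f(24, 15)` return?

8

LOAD_FAST a → push 24. Stack: [24]
LOAD_CONST → push 2. Stack: [24, 2]
BINARY_OP + → 24 + 2 = 26. Stack: [26]
STORE_FAST y → y=26. Stack: []
LOAD_FAST_LOAD_FAST b,y → push 15,26. Stack: [15, 26]
BINARY_OP - → 15 - 26 = -11. Stack: [-11]
LOAD_FAST a → push 24. Stack: [-11, 24]
BINARY_OP + → -11 + 24 = 13. Stack: [13]
STORE_FAST w → w=13. Stack: []
LOAD_CONST → push 8. Stack: [8]
LOAD_FAST w → push 13. Stack: [8, 13]
BINARY_OP & → 8 & 13 = 8. Stack: [8]
STORE_FAST p → p=8. Stack: []
LOAD_FAST p → push 8. Stack: [8]
RETURN_VALUE → return 8.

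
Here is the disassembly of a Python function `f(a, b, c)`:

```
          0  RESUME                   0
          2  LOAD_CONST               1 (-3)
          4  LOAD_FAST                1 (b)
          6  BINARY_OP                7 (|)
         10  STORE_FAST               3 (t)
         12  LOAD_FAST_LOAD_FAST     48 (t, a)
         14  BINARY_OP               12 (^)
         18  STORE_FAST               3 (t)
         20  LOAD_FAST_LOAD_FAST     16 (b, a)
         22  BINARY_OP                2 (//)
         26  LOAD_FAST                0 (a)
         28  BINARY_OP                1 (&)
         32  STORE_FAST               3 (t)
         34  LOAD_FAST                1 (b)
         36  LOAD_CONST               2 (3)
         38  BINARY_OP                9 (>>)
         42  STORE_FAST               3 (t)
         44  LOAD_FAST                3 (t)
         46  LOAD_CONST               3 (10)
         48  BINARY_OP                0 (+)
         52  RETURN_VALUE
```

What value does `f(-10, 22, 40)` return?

12

LOAD_CONST → push -3. Stack: [-3]
LOAD_FAST b → push 22. Stack: [-3, 22]
BINARY_OP | → -3 | 22 = -1. Stack: [-1]
STORE_FAST t → t=-1. Stack: []
LOAD_FAST_LOAD_FAST t,a → push -1,-10. Stack: [-1, -10]
BINARY_OP ^ → -1 ^ -10 = 9. Stack: [9]
STORE_FAST t → t=9. Stack: []
LOAD_FAST_LOAD_FAST b,a → push 22,-10. Stack: [22, -10]
BINARY_OP // → 22 // -10 = -3. Stack: [-3]
LOAD_FAST a → push -10. Stack: [-3, -10]
BINARY_OP & → -3 & -10 = -12. Stack: [-12]
STORE_FAST t → t=-12. Stack: []
LOAD_FAST b → push 22. Stack: [22]
LOAD_CONST → push 3. Stack: [22, 3]
BINARY_OP >> → 22 >> 3 = 2. Stack: [2]
STORE_FAST t → t=2. Stack: []
LOAD_FAST t → push 2. Stack: [2]
LOAD_CONST → push 10. Stack: [2, 10]
BINARY_OP + → 2 + 10 = 12. Stack: [12]
RETURN_VALUE → return 12.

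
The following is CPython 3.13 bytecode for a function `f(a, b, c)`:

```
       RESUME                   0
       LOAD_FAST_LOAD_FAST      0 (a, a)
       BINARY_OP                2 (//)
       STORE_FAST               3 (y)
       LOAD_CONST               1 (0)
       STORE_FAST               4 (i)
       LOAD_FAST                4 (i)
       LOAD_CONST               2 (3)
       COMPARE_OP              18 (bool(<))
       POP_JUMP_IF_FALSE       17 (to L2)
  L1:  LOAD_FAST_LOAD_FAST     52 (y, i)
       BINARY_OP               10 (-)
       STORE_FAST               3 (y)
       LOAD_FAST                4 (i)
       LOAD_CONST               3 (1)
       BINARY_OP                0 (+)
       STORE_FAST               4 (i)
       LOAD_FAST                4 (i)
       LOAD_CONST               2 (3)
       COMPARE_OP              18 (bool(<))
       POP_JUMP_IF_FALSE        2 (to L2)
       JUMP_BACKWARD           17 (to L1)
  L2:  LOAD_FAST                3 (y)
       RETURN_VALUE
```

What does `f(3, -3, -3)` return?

LOAD_FAST_LOAD_FAST a,a → push 3,3. Stack: [3, 3]
BINARY_OP // → 3 // 3 = 1. Stack: [1]
STORE_FAST y → y=1. Stack: []
LOAD_CONST → push 0. Stack: [0]
STORE_FAST i → i=0. Stack: []
LOAD_FAST i → push 0. Stack: [0]
LOAD_CONST → push 3. Stack: [0, 3]
COMPARE_OP bool(<) → 0 vs 3 = True. Stack: [True]
POP_JUMP_IF_FALSE → pop True; no jump. Stack: []
LOAD_FAST_LOAD_FAST y,i → push 1,0. Stack: [1, 0]
BINARY_OP - → 1 - 0 = 1. Stack: [1]
STORE_FAST y → y=1. Stack: []
LOAD_FAST i → push 0. Stack: [0]
LOAD_CONST → push 1. Stack: [0, 1]
BINARY_OP + → 0 + 1 = 1. Stack: [1]
STORE_FAST i → i=1. Stack: []
LOAD_FAST i → push 1. Stack: [1]
LOAD_CONST → push 3. Stack: [1, 3]
COMPARE_OP bool(<) → 1 vs 3 = True. Stack: [True]
POP_JUMP_IF_FALSE → pop True; no jump. Stack: []
LOAD_FAST_LOAD_FAST y,i → push 1,1. Stack: [1, 1]
BINARY_OP - → 1 - 1 = 0. Stack: [0]
STORE_FAST y → y=0. Stack: []
LOAD_FAST i → push 1. Stack: [1]
LOAD_CONST → push 1. Stack: [1, 1]
BINARY_OP + → 1 + 1 = 2. Stack: [2]
STORE_FAST i → i=2. Stack: []
LOAD_FAST i → push 2. Stack: [2]
LOAD_CONST → push 3. Stack: [2, 3]
COMPARE_OP bool(<) → 2 vs 3 = True. Stack: [True]
POP_JUMP_IF_FALSE → pop True; no jump. Stack: []
LOAD_FAST_LOAD_FAST y,i → push 0,2. Stack: [0, 2]
BINARY_OP - → 0 - 2 = -2. Stack: [-2]
STORE_FAST y → y=-2. Stack: []
LOAD_FAST i → push 2. Stack: [2]
LOAD_CONST → push 1. Stack: [2, 1]
BINARY_OP + → 2 + 1 = 3. Stack: [3]
STORE_FAST i → i=3. Stack: []
LOAD_FAST i → push 3. Stack: [3]
LOAD_CONST → push 3. Stack: [3, 3]
COMPARE_OP bool(<) → 3 vs 3 = False. Stack: [False]
POP_JUMP_IF_FALSE → pop False; jump. Stack: []
LOAD_FAST y → push -2. Stack: [-2]
RETURN_VALUE → return -2.

-2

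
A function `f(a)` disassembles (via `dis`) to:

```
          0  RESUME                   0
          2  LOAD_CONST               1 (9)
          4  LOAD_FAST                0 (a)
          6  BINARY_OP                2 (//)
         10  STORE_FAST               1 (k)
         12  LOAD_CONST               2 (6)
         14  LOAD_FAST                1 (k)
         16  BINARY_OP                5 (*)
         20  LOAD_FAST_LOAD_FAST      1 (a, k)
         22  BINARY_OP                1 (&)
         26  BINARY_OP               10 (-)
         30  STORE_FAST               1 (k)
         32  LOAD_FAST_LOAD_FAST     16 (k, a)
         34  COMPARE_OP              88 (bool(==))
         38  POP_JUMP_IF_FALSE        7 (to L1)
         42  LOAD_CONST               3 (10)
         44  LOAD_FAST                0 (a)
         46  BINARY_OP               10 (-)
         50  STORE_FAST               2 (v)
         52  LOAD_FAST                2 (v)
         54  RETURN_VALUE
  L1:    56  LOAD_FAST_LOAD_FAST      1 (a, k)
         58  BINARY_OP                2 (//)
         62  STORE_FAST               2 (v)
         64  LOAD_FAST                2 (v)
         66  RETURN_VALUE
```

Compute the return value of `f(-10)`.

LOAD_CONST → push 9. Stack: [9]
LOAD_FAST a → push -10. Stack: [9, -10]
BINARY_OP // → 9 // -10 = -1. Stack: [-1]
STORE_FAST k → k=-1. Stack: []
LOAD_CONST → push 6. Stack: [6]
LOAD_FAST k → push -1. Stack: [6, -1]
BINARY_OP * → 6 * -1 = -6. Stack: [-6]
LOAD_FAST_LOAD_FAST a,k → push -10,-1. Stack: [-6, -10, -1]
BINARY_OP & → -10 & -1 = -10. Stack: [-6, -10]
BINARY_OP - → -6 - -10 = 4. Stack: [4]
STORE_FAST k → k=4. Stack: []
LOAD_FAST_LOAD_FAST k,a → push 4,-10. Stack: [4, -10]
COMPARE_OP bool(==) → 4 vs -10 = False. Stack: [False]
POP_JUMP_IF_FALSE → pop False; jump. Stack: []
LOAD_FAST_LOAD_FAST a,k → push -10,4. Stack: [-10, 4]
BINARY_OP // → -10 // 4 = -3. Stack: [-3]
STORE_FAST v → v=-3. Stack: []
LOAD_FAST v → push -3. Stack: [-3]
RETURN_VALUE → return -3.

-3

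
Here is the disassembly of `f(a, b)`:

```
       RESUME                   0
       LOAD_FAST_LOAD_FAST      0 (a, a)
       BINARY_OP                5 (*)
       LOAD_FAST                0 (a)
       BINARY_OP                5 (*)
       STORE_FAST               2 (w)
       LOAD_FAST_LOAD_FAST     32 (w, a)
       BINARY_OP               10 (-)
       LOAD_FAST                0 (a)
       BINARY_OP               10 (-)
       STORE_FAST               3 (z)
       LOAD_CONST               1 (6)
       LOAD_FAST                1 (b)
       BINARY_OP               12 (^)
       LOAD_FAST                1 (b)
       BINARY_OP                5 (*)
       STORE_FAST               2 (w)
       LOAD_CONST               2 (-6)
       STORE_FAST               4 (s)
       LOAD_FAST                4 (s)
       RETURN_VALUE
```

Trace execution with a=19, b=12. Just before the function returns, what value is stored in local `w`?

LOAD_FAST_LOAD_FAST a,a → push 19,19. Stack: [19, 19]
BINARY_OP * → 19 * 19 = 361. Stack: [361]
LOAD_FAST a → push 19. Stack: [361, 19]
BINARY_OP * → 361 * 19 = 6859. Stack: [6859]
STORE_FAST w → w=6859. Stack: []
LOAD_FAST_LOAD_FAST w,a → push 6859,19. Stack: [6859, 19]
BINARY_OP - → 6859 - 19 = 6840. Stack: [6840]
LOAD_FAST a → push 19. Stack: [6840, 19]
BINARY_OP - → 6840 - 19 = 6821. Stack: [6821]
STORE_FAST z → z=6821. Stack: []
LOAD_CONST → push 6. Stack: [6]
LOAD_FAST b → push 12. Stack: [6, 12]
BINARY_OP ^ → 6 ^ 12 = 10. Stack: [10]
LOAD_FAST b → push 12. Stack: [10, 12]
BINARY_OP * → 10 * 12 = 120. Stack: [120]
STORE_FAST w → w=120. Stack: []
LOAD_CONST → push -6. Stack: [-6]
STORE_FAST s → s=-6. Stack: []
LOAD_FAST s → push -6. Stack: [-6]
RETURN_VALUE → return -6.

120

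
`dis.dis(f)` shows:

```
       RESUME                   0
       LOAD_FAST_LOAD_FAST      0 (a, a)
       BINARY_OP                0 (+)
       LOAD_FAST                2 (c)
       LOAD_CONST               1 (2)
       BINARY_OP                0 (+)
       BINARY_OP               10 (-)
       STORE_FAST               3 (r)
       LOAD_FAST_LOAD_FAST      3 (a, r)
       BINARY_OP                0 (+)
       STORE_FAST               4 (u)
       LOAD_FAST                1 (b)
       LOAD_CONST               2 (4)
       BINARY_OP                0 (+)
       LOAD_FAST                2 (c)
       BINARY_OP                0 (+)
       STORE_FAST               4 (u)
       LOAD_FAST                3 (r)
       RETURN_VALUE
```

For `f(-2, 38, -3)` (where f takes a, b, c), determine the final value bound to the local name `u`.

39

LOAD_FAST_LOAD_FAST a,a → push -2,-2. Stack: [-2, -2]
BINARY_OP + → -2 + -2 = -4. Stack: [-4]
LOAD_FAST c → push -3. Stack: [-4, -3]
LOAD_CONST → push 2. Stack: [-4, -3, 2]
BINARY_OP + → -3 + 2 = -1. Stack: [-4, -1]
BINARY_OP - → -4 - -1 = -3. Stack: [-3]
STORE_FAST r → r=-3. Stack: []
LOAD_FAST_LOAD_FAST a,r → push -2,-3. Stack: [-2, -3]
BINARY_OP + → -2 + -3 = -5. Stack: [-5]
STORE_FAST u → u=-5. Stack: []
LOAD_FAST b → push 38. Stack: [38]
LOAD_CONST → push 4. Stack: [38, 4]
BINARY_OP + → 38 + 4 = 42. Stack: [42]
LOAD_FAST c → push -3. Stack: [42, -3]
BINARY_OP + → 42 + -3 = 39. Stack: [39]
STORE_FAST u → u=39. Stack: []
LOAD_FAST r → push -3. Stack: [-3]
RETURN_VALUE → return -3.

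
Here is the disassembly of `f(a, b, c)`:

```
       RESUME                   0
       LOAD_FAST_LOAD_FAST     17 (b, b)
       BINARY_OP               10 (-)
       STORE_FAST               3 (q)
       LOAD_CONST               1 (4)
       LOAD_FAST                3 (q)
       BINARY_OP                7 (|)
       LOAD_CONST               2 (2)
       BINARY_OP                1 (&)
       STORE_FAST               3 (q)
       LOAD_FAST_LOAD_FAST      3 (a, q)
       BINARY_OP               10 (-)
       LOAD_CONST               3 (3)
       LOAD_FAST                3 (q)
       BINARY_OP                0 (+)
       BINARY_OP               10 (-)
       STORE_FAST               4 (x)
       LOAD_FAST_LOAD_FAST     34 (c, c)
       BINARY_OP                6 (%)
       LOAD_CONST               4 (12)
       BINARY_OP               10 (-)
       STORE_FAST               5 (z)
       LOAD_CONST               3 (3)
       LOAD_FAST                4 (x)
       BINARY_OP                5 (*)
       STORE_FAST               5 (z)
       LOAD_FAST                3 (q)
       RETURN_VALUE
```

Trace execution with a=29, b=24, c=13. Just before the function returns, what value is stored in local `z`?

LOAD_FAST_LOAD_FAST b,b → push 24,24. Stack: [24, 24]
BINARY_OP - → 24 - 24 = 0. Stack: [0]
STORE_FAST q → q=0. Stack: []
LOAD_CONST → push 4. Stack: [4]
LOAD_FAST q → push 0. Stack: [4, 0]
BINARY_OP | → 4 | 0 = 4. Stack: [4]
LOAD_CONST → push 2. Stack: [4, 2]
BINARY_OP & → 4 & 2 = 0. Stack: [0]
STORE_FAST q → q=0. Stack: []
LOAD_FAST_LOAD_FAST a,q → push 29,0. Stack: [29, 0]
BINARY_OP - → 29 - 0 = 29. Stack: [29]
LOAD_CONST → push 3. Stack: [29, 3]
LOAD_FAST q → push 0. Stack: [29, 3, 0]
BINARY_OP + → 3 + 0 = 3. Stack: [29, 3]
BINARY_OP - → 29 - 3 = 26. Stack: [26]
STORE_FAST x → x=26. Stack: []
LOAD_FAST_LOAD_FAST c,c → push 13,13. Stack: [13, 13]
BINARY_OP % → 13 % 13 = 0. Stack: [0]
LOAD_CONST → push 12. Stack: [0, 12]
BINARY_OP - → 0 - 12 = -12. Stack: [-12]
STORE_FAST z → z=-12. Stack: []
LOAD_CONST → push 3. Stack: [3]
LOAD_FAST x → push 26. Stack: [3, 26]
BINARY_OP * → 3 * 26 = 78. Stack: [78]
STORE_FAST z → z=78. Stack: []
LOAD_FAST q → push 0. Stack: [0]
RETURN_VALUE → return 0.

78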